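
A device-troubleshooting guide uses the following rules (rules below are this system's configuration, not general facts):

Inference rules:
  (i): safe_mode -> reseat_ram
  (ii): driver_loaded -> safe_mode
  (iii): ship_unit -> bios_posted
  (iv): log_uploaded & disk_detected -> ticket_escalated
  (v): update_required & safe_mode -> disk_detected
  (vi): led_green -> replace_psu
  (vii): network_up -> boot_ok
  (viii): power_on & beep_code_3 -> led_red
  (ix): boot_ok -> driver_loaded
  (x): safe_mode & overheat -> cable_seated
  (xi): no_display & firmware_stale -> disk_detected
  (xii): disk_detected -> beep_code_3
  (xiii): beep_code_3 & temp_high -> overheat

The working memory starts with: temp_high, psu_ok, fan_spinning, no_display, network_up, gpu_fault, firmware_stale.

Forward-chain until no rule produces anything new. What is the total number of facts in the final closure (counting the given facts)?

15

[1] (vii) [network_up -> boot_ok]; (xi) [no_display & firmware_stale -> disk_detected]. ⇒ new: boot_ok, disk_detected.
[2] (ix) [boot_ok -> driver_loaded]; (xii) [disk_detected -> beep_code_3]. ⇒ new: driver_loaded, beep_code_3.
[3] (ii) [driver_loaded -> safe_mode]; (xiii) [beep_code_3 & temp_high -> overheat]. ⇒ new: safe_mode, overheat.
[4] (i) [safe_mode -> reseat_ram]; (x) [safe_mode & overheat -> cable_seated]. ⇒ new: reseat_ram, cable_seated.
Closure: {beep_code_3, boot_ok, cable_seated, disk_detected, driver_loaded, fan_spinning, firmware_stale, gpu_fault, network_up, no_display, overheat, psu_ok, reseat_ram, safe_mode, temp_high} — 15 facts.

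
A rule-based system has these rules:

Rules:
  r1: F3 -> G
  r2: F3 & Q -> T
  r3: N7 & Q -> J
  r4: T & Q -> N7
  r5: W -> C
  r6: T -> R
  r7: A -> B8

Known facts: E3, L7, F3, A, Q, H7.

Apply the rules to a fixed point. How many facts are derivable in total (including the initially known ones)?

12

Round 1 — r1, r2, r7, derive G, T, B8.
Round 2 — r4, r6, derive N7, R.
Round 3 — r3, derive J.
Closure: {A, B8, E3, F3, G, H7, J, L7, N7, Q, R, T} — 12 facts.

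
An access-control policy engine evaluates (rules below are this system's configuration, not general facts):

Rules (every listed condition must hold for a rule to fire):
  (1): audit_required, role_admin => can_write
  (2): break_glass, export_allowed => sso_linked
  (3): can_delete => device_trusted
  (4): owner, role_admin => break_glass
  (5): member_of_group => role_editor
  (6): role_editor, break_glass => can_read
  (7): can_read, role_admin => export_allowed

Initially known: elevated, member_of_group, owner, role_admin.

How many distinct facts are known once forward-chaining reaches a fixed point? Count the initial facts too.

9

Round 1: (4) [owner, role_admin => break_glass]; (5) [member_of_group => role_editor]. Adds break_glass, role_editor.
Round 2: (6) [role_editor, break_glass => can_read]. Adds can_read.
Round 3: (7) [can_read, role_admin => export_allowed]. Adds export_allowed.
Round 4: (2) [break_glass, export_allowed => sso_linked]. Adds sso_linked.
Closure: {break_glass, can_read, elevated, export_allowed, member_of_group, owner, role_admin, role_editor, sso_linked} — 9 facts.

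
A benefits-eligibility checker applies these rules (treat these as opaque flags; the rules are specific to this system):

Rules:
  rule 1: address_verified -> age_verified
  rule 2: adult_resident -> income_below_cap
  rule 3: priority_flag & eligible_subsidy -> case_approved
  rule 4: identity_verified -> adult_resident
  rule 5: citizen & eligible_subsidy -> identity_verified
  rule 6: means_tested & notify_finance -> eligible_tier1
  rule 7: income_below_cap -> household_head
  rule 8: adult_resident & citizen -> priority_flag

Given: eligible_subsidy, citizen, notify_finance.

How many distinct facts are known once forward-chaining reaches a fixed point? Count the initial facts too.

9

[1] rule 5 [citizen & eligible_subsidy -> identity_verified]. ⇒ new: identity_verified.
[2] rule 4 [identity_verified -> adult_resident]. ⇒ new: adult_resident.
[3] rule 2 [adult_resident -> income_below_cap]; rule 8 [adult_resident & citizen -> priority_flag]. ⇒ new: income_below_cap, priority_flag.
[4] rule 3 [priority_flag & eligible_subsidy -> case_approved]; rule 7 [income_below_cap -> household_head]. ⇒ new: case_approved, household_head.
Closure: {adult_resident, case_approved, citizen, eligible_subsidy, household_head, identity_verified, income_below_cap, notify_finance, priority_flag} — 9 facts.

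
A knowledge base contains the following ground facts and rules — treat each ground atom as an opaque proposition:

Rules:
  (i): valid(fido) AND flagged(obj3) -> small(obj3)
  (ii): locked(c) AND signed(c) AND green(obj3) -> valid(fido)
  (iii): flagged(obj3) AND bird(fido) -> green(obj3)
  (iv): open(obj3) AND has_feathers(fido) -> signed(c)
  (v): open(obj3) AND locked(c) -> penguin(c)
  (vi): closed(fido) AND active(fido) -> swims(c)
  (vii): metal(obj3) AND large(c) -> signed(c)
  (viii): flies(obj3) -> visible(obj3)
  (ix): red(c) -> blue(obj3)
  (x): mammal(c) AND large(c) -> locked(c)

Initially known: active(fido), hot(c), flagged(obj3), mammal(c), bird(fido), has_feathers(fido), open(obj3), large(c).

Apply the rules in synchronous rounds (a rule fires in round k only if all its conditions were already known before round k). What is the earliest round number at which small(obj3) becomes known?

3

Round 1: (iii) [flagged(obj3) AND bird(fido) -> green(obj3)]; (iv) [open(obj3) AND has_feathers(fido) -> signed(c)]; (x) [mammal(c) AND large(c) -> locked(c)]. New: green(obj3), signed(c), locked(c).
Round 2: (ii) [locked(c) AND signed(c) AND green(obj3) -> valid(fido)]; (v) [open(obj3) AND locked(c) -> penguin(c)]. New: valid(fido), penguin(c).
Round 3: (i) [valid(fido) AND flagged(obj3) -> small(obj3)]. New: small(obj3).
small(obj3) first appears in round 3.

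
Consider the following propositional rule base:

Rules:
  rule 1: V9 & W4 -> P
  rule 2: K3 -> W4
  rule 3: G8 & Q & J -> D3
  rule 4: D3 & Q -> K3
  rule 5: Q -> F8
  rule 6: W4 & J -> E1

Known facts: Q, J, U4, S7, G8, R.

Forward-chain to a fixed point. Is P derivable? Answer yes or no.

Round 1 fires rule 3, rule 5, giving D3, F8.
Round 2 fires rule 4, giving K3.
Round 3 fires rule 2, giving W4.
Round 4 fires rule 6, giving E1.
Fixed point reached. P is concluded only by rule 1; rule 1 needs V9 (never derived).

no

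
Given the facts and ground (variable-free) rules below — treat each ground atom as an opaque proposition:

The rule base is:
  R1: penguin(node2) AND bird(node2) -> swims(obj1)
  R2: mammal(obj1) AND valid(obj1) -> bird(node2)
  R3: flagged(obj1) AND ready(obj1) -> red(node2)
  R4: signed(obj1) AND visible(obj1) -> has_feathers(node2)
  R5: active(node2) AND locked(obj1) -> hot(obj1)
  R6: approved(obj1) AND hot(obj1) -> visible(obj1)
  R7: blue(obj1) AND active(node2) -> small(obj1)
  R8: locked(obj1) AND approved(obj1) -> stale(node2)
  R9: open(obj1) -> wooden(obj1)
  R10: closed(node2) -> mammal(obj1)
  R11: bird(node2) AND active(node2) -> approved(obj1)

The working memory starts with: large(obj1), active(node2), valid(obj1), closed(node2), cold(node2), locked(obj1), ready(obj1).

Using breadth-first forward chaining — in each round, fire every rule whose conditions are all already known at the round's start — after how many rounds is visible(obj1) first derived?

[1] R5 [active(node2) AND locked(obj1) -> hot(obj1)]; R10 [closed(node2) -> mammal(obj1)]. ⇒ new: hot(obj1), mammal(obj1).
[2] R2 [mammal(obj1) AND valid(obj1) -> bird(node2)]. ⇒ new: bird(node2).
[3] R11 [bird(node2) AND active(node2) -> approved(obj1)]. ⇒ new: approved(obj1).
[4] R6 [approved(obj1) AND hot(obj1) -> visible(obj1)]; R8 [locked(obj1) AND approved(obj1) -> stale(node2)]. ⇒ new: visible(obj1), stale(node2).
visible(obj1) first appears in round 4.

4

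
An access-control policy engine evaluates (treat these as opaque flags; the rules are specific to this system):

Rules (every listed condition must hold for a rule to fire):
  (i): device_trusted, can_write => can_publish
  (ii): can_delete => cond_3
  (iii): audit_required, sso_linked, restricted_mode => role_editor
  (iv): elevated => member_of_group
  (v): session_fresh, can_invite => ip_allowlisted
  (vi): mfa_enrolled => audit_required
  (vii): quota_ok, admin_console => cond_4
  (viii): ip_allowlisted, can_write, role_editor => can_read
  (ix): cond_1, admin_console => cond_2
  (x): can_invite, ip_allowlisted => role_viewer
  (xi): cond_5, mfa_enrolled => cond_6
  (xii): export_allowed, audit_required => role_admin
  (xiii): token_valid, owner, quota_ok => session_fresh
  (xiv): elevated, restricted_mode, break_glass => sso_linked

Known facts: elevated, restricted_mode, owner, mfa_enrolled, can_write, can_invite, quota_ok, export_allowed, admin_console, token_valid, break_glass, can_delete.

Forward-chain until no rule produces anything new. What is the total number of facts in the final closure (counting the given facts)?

Round 1 fires (ii), (iv), (vi), (vii), (xiii), (xiv), giving cond_3, member_of_group, audit_required, cond_4, session_fresh, sso_linked.
Round 2 fires (iii), (v), (xii), giving role_editor, ip_allowlisted, role_admin.
Round 3 fires (viii), (x), giving can_read, role_viewer.
Closure: {admin_console, audit_required, break_glass, can_delete, can_invite, can_read, can_write, cond_3, cond_4, elevated, export_allowed, ip_allowlisted, member_of_group, mfa_enrolled, owner, quota_ok, restricted_mode, role_admin, role_editor, role_viewer, session_fresh, sso_linked, token_valid} — 23 facts.

23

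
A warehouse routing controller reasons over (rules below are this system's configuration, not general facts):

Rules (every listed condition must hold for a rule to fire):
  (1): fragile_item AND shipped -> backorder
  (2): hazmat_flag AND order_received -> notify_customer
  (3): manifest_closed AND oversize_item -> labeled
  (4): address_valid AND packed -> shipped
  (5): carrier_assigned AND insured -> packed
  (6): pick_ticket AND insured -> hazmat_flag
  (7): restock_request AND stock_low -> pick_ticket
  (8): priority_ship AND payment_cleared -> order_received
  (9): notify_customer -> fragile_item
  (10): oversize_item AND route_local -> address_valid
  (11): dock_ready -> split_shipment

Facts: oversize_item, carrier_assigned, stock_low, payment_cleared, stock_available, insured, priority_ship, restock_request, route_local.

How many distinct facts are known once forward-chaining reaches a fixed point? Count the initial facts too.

Round 1 fires (5), (7), (8), (10), giving packed, pick_ticket, order_received, address_valid.
Round 2 fires (4), (6), giving shipped, hazmat_flag.
Round 3 fires (2), giving notify_customer.
Round 4 fires (9), giving fragile_item.
Round 5 fires (1), giving backorder.
Closure: {address_valid, backorder, carrier_assigned, fragile_item, hazmat_flag, insured, notify_customer, order_received, oversize_item, packed, payment_cleared, pick_ticket, priority_ship, restock_request, route_local, shipped, stock_available, stock_low} — 18 facts.

18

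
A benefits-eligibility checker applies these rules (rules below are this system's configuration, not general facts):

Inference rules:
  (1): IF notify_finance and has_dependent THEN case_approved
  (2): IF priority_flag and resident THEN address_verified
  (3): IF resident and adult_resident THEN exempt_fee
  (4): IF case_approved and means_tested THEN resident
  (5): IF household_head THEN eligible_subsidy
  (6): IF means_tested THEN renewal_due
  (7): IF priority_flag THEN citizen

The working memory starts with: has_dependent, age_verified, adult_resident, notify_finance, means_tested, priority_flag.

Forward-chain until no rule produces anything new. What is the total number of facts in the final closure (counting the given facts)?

Round 1: (1) [IF notify_finance and has_dependent THEN case_approved]; (6) [IF means_tested THEN renewal_due]; (7) [IF priority_flag THEN citizen]. Adds case_approved, renewal_due, citizen.
Round 2: (4) [IF case_approved and means_tested THEN resident]. Adds resident.
Round 3: (2) [IF priority_flag and resident THEN address_verified]; (3) [IF resident and adult_resident THEN exempt_fee]. Adds address_verified, exempt_fee.
Closure: {address_verified, adult_resident, age_verified, case_approved, citizen, exempt_fee, has_dependent, means_tested, notify_finance, priority_flag, renewal_due, resident} — 12 facts.

12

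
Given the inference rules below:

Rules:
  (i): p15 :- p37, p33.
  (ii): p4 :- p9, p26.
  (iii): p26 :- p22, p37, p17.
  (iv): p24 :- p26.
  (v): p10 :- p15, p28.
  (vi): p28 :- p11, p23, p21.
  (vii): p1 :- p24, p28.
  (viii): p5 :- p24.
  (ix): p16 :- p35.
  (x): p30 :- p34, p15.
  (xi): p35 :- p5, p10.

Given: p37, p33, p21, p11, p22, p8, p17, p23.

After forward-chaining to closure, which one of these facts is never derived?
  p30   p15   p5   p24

p30

Round 1 — (i), (iii), (vi), derive p15, p26, p28.
Round 2 — (iv), (v), derive p24, p10.
Round 3 — (vii), (viii), derive p1, p5.
Round 4 — (xi), derive p35.
Round 5 — (ix), derive p16.
Derived: p24 (round 2), p5 (round 3), p15 (round 1). p30 never appears in any round.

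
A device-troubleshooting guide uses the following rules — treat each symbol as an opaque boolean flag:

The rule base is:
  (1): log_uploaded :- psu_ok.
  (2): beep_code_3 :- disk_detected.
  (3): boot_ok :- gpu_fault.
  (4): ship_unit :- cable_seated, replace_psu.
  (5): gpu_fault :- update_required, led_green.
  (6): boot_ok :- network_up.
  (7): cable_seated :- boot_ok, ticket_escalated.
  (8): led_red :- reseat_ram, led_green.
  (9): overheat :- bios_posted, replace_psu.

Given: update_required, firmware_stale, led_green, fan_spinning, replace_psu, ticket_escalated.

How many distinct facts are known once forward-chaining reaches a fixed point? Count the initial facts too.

Round 1 fires (5), giving gpu_fault.
Round 2 fires (3), giving boot_ok.
Round 3 fires (7), giving cable_seated.
Round 4 fires (4), giving ship_unit.
Closure: {boot_ok, cable_seated, fan_spinning, firmware_stale, gpu_fault, led_green, replace_psu, ship_unit, ticket_escalated, update_required} — 10 facts.

10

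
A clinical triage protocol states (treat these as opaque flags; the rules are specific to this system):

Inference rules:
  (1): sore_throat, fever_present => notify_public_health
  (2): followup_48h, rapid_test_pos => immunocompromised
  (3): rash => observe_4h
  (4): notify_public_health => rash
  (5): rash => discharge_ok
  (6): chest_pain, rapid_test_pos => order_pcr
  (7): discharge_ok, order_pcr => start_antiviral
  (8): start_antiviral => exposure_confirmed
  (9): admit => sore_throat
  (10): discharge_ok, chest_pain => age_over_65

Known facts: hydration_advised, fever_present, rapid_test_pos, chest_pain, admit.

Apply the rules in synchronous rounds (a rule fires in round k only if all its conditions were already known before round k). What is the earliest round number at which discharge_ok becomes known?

4

Round 1: (6) [chest_pain, rapid_test_pos => order_pcr]; (9) [admit => sore_throat]. New: order_pcr, sore_throat.
Round 2: (1) [sore_throat, fever_present => notify_public_health]. New: notify_public_health.
Round 3: (4) [notify_public_health => rash]. New: rash.
Round 4: (3) [rash => observe_4h]; (5) [rash => discharge_ok]. New: observe_4h, discharge_ok.
discharge_ok first appears in round 4.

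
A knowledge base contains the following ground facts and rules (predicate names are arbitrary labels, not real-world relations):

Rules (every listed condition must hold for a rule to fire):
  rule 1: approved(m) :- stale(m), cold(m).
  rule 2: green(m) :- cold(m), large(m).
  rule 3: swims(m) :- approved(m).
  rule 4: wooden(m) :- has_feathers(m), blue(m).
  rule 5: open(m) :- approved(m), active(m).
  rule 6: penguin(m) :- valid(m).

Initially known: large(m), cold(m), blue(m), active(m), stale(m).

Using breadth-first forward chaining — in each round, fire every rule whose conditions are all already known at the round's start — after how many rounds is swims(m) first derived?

Round 1: rule 1 [approved(m) :- stale(m), cold(m).]; rule 2 [green(m) :- cold(m), large(m).]. Adds approved(m), green(m).
Round 2: rule 3 [swims(m) :- approved(m).]; rule 5 [open(m) :- approved(m), active(m).]. Adds swims(m), open(m).
swims(m) first appears in round 2.

2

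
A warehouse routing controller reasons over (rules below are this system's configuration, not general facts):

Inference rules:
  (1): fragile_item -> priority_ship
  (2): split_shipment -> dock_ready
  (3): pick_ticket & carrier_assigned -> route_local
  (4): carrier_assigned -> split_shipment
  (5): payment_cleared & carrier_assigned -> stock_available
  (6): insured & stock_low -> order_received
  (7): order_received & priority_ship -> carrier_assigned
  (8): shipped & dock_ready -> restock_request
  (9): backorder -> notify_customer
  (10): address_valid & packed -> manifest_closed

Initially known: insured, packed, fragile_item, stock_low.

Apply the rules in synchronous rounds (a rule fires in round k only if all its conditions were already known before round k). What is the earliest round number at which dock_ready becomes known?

4

Round 1 — (1), (6), derive priority_ship, order_received.
Round 2 — (7), derive carrier_assigned.
Round 3 — (4), derive split_shipment.
Round 4 — (2), derive dock_ready.
dock_ready first appears in round 4.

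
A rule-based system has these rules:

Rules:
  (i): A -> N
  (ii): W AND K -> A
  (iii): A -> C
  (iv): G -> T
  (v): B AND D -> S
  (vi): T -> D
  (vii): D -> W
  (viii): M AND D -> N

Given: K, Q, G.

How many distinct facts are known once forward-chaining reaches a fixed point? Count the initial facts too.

Round 1 — (iv), derive T.
Round 2 — (vi), derive D.
Round 3 — (vii), derive W.
Round 4 — (ii), derive A.
Round 5 — (i), (iii), derive N, C.
Closure: {A, C, D, G, K, N, Q, T, W} — 9 facts.

9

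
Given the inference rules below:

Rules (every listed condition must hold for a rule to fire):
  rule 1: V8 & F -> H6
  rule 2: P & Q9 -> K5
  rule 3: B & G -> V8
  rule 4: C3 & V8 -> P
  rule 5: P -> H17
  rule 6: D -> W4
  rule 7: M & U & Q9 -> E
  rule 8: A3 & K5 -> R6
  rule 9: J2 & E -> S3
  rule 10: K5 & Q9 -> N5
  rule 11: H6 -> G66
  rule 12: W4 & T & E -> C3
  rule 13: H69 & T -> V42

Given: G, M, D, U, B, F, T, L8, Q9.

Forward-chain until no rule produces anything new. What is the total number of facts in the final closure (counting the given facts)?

Round 1 — rule 3, rule 6, rule 7, derive V8, W4, E.
Round 2 — rule 1, rule 12, derive H6, C3.
Round 3 — rule 4, rule 11, derive P, G66.
Round 4 — rule 2, rule 5, derive K5, H17.
Round 5 — rule 10, derive N5.
Closure: {B, C3, D, E, F, G, G66, H17, H6, K5, L8, M, N5, P, Q9, T, U, V8, W4} — 19 facts.

19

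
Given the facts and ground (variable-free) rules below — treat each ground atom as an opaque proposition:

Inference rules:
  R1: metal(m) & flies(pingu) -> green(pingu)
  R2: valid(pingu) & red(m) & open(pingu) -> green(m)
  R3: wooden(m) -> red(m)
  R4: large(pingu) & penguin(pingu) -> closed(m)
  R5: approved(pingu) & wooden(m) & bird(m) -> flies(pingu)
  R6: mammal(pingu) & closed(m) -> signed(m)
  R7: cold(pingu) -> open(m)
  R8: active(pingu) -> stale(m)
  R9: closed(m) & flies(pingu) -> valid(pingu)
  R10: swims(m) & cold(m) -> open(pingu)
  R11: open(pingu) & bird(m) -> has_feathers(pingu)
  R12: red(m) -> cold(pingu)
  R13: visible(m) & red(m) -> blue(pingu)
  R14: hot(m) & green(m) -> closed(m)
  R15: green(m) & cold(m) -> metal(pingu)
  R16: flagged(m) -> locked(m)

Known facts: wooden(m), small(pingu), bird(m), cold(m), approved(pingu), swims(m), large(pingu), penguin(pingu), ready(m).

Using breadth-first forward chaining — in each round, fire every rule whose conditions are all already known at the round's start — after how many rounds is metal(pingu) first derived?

4

Round 1: R3 [wooden(m) -> red(m)]; R4 [large(pingu) & penguin(pingu) -> closed(m)]; R5 [approved(pingu) & wooden(m) & bird(m) -> flies(pingu)]; R10 [swims(m) & cold(m) -> open(pingu)]. New: red(m), closed(m), flies(pingu), open(pingu).
Round 2: R9 [closed(m) & flies(pingu) -> valid(pingu)]; R11 [open(pingu) & bird(m) -> has_feathers(pingu)]; R12 [red(m) -> cold(pingu)]. New: valid(pingu), has_feathers(pingu), cold(pingu).
Round 3: R2 [valid(pingu) & red(m) & open(pingu) -> green(m)]; R7 [cold(pingu) -> open(m)]. New: green(m), open(m).
Round 4: R15 [green(m) & cold(m) -> metal(pingu)]. New: metal(pingu).
metal(pingu) first appears in round 4.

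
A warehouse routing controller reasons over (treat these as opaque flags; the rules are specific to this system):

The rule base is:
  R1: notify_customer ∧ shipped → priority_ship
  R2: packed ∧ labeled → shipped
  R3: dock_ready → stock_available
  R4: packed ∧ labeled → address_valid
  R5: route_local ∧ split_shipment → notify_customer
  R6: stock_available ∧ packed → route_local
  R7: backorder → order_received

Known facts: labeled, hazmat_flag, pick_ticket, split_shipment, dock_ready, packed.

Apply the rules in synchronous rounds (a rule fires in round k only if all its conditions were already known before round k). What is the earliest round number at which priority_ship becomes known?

Round 1: R2 [packed ∧ labeled → shipped]; R3 [dock_ready → stock_available]; R4 [packed ∧ labeled → address_valid]. Adds shipped, stock_available, address_valid.
Round 2: R6 [stock_available ∧ packed → route_local]. Adds route_local.
Round 3: R5 [route_local ∧ split_shipment → notify_customer]. Adds notify_customer.
Round 4: R1 [notify_customer ∧ shipped → priority_ship]. Adds priority_ship.
priority_ship first appears in round 4.

4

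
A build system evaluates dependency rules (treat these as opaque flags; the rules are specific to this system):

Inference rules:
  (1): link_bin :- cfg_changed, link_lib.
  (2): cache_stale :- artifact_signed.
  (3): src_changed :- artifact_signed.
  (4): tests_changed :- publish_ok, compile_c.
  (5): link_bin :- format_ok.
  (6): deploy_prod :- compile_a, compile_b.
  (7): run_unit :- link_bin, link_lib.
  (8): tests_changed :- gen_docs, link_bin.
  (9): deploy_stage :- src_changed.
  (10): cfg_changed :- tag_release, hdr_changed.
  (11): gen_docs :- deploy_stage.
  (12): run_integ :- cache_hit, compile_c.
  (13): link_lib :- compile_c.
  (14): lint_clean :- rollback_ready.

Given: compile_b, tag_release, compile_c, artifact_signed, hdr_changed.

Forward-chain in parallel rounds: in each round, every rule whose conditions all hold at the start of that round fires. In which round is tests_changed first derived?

Round 1 fires (2), (3), (10), (13), giving cache_stale, src_changed, cfg_changed, link_lib.
Round 2 fires (1), (9), giving link_bin, deploy_stage.
Round 3 fires (7), (11), giving run_unit, gen_docs.
Round 4 fires (8), giving tests_changed.
tests_changed first appears in round 4.

4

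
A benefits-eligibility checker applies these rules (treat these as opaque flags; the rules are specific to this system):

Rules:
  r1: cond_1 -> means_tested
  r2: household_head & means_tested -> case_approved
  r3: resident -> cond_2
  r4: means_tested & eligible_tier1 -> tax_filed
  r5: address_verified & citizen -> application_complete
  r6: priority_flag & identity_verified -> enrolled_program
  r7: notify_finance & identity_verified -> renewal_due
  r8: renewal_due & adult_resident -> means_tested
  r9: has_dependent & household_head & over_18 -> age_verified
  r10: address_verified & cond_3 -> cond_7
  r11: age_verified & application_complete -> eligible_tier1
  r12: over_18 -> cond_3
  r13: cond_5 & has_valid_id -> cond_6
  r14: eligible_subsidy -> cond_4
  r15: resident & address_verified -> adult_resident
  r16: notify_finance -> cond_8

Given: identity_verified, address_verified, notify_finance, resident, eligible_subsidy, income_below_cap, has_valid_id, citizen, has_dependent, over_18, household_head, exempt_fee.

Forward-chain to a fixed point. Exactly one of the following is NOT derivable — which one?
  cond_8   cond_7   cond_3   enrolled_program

enrolled_program

Round 1: r3 [resident -> cond_2]; r5 [address_verified & citizen -> application_complete]; r7 [notify_finance & identity_verified -> renewal_due]; r9 [has_dependent & household_head & over_18 -> age_verified]; r12 [over_18 -> cond_3]; r14 [eligible_subsidy -> cond_4]; r15 [resident & address_verified -> adult_resident]; r16 [notify_finance -> cond_8]. New: cond_2, application_complete, renewal_due, age_verified, cond_3, cond_4, adult_resident, cond_8.
Round 2: r8 [renewal_due & adult_resident -> means_tested]; r10 [address_verified & cond_3 -> cond_7]; r11 [age_verified & application_complete -> eligible_tier1]. New: means_tested, cond_7, eligible_tier1.
Round 3: r2 [household_head & means_tested -> case_approved]; r4 [means_tested & eligible_tier1 -> tax_filed]. New: case_approved, tax_filed.
Derived: cond_8 (round 1), cond_3 (round 1), cond_7 (round 2). enrolled_program never appears in any round.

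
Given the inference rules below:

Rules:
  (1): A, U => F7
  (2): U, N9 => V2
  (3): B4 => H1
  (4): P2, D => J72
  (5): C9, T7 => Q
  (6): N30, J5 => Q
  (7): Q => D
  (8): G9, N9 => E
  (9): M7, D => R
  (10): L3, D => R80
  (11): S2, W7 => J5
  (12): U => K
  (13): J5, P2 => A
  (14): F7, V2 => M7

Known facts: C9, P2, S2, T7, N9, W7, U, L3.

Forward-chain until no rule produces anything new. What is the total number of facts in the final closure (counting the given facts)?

Round 1: (2) [U, N9 => V2]; (5) [C9, T7 => Q]; (11) [S2, W7 => J5]; (12) [U => K]. Adds V2, Q, J5, K.
Round 2: (7) [Q => D]; (13) [J5, P2 => A]. Adds D, A.
Round 3: (1) [A, U => F7]; (4) [P2, D => J72]; (10) [L3, D => R80]. Adds F7, J72, R80.
Round 4: (14) [F7, V2 => M7]. Adds M7.
Round 5: (9) [M7, D => R]. Adds R.
Closure: {A, C9, D, F7, J5, J72, K, L3, M7, N9, P2, Q, R, R80, S2, T7, U, V2, W7} — 19 facts.

19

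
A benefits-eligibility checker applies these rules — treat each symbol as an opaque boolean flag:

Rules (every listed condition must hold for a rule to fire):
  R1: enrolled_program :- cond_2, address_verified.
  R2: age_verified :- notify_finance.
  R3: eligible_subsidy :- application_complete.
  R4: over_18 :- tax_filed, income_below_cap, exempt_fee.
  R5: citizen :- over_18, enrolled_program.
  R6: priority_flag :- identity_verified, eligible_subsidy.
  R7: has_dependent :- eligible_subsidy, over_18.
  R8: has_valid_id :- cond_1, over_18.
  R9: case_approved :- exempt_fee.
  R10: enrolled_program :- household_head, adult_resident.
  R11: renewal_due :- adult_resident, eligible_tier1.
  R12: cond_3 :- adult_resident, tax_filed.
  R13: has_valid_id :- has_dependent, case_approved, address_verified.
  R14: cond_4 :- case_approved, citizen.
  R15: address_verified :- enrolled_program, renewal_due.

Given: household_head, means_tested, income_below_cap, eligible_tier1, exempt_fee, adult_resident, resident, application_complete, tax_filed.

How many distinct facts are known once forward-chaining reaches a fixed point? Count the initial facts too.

Round 1: R3 [eligible_subsidy :- application_complete.]; R4 [over_18 :- tax_filed, income_below_cap, exempt_fee.]; R9 [case_approved :- exempt_fee.]; R10 [enrolled_program :- household_head, adult_resident.]; R11 [renewal_due :- adult_resident, eligible_tier1.]; R12 [cond_3 :- adult_resident, tax_filed.]. New: eligible_subsidy, over_18, case_approved, enrolled_program, renewal_due, cond_3.
Round 2: R5 [citizen :- over_18, enrolled_program.]; R7 [has_dependent :- eligible_subsidy, over_18.]; R15 [address_verified :- enrolled_program, renewal_due.]. New: citizen, has_dependent, address_verified.
Round 3: R13 [has_valid_id :- has_dependent, case_approved, address_verified.]; R14 [cond_4 :- case_approved, citizen.]. New: has_valid_id, cond_4.
Closure: {address_verified, adult_resident, application_complete, case_approved, citizen, cond_3, cond_4, eligible_subsidy, eligible_tier1, enrolled_program, exempt_fee, has_dependent, has_valid_id, household_head, income_below_cap, means_tested, over_18, renewal_due, resident, tax_filed} — 20 facts.

20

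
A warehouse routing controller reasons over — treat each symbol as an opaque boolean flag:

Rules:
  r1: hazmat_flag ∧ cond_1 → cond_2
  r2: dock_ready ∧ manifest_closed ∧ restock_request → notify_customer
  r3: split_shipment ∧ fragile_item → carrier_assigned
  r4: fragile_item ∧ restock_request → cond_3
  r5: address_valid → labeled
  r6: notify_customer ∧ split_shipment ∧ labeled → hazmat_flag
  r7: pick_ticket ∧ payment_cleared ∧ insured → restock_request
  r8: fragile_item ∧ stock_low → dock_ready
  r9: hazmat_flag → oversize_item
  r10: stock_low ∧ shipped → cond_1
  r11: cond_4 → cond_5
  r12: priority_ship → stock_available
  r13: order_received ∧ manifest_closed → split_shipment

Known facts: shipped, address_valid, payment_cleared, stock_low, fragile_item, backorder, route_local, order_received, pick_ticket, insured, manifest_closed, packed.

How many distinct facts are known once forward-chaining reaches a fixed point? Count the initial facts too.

Round 1: r5 [address_valid → labeled]; r7 [pick_ticket ∧ payment_cleared ∧ insured → restock_request]; r8 [fragile_item ∧ stock_low → dock_ready]; r10 [stock_low ∧ shipped → cond_1]; r13 [order_received ∧ manifest_closed → split_shipment]. Adds labeled, restock_request, dock_ready, cond_1, split_shipment.
Round 2: r2 [dock_ready ∧ manifest_closed ∧ restock_request → notify_customer]; r3 [split_shipment ∧ fragile_item → carrier_assigned]; r4 [fragile_item ∧ restock_request → cond_3]. Adds notify_customer, carrier_assigned, cond_3.
Round 3: r6 [notify_customer ∧ split_shipment ∧ labeled → hazmat_flag]. Adds hazmat_flag.
Round 4: r1 [hazmat_flag ∧ cond_1 → cond_2]; r9 [hazmat_flag → oversize_item]. Adds cond_2, oversize_item.
Closure: {address_valid, backorder, carrier_assigned, cond_1, cond_2, cond_3, dock_ready, fragile_item, hazmat_flag, insured, labeled, manifest_closed, notify_customer, order_received, oversize_item, packed, payment_cleared, pick_ticket, restock_request, route_local, shipped, split_shipment, stock_low} — 23 facts.

23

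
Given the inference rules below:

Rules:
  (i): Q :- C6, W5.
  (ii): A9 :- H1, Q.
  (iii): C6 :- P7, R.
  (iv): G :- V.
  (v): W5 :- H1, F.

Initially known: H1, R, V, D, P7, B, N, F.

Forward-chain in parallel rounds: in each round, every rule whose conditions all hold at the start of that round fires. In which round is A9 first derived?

Round 1 — (iii), (iv), (v), derive C6, G, W5.
Round 2 — (i), derive Q.
Round 3 — (ii), derive A9.
A9 first appears in round 3.

3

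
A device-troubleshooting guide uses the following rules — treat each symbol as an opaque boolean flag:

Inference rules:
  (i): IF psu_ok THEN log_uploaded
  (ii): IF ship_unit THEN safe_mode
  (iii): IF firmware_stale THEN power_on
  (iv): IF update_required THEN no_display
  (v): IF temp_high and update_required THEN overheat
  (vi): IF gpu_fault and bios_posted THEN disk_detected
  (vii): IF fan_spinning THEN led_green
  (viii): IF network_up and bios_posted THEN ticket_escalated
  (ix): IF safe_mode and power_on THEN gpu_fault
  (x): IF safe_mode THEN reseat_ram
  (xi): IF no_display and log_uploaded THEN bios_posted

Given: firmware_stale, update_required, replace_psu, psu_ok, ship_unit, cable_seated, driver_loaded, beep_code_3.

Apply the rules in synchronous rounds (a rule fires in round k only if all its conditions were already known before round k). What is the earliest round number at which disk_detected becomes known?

3

Round 1 fires (i), (ii), (iii), (iv), giving log_uploaded, safe_mode, power_on, no_display.
Round 2 fires (ix), (x), (xi), giving gpu_fault, reseat_ram, bios_posted.
Round 3 fires (vi), giving disk_detected.
disk_detected first appears in round 3.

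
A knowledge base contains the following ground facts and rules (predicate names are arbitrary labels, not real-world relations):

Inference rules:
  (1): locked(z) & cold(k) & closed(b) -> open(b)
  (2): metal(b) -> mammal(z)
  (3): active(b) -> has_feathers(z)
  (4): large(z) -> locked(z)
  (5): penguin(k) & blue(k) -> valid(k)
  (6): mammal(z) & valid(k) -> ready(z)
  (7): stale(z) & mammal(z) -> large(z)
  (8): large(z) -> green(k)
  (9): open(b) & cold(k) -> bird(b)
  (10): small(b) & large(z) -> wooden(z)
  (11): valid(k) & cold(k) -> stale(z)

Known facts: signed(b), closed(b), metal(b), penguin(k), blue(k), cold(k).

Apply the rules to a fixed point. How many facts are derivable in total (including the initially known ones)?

15

Round 1: (2) [metal(b) -> mammal(z)]; (5) [penguin(k) & blue(k) -> valid(k)]. Adds mammal(z), valid(k).
Round 2: (6) [mammal(z) & valid(k) -> ready(z)]; (11) [valid(k) & cold(k) -> stale(z)]. Adds ready(z), stale(z).
Round 3: (7) [stale(z) & mammal(z) -> large(z)]. Adds large(z).
Round 4: (4) [large(z) -> locked(z)]; (8) [large(z) -> green(k)]. Adds locked(z), green(k).
Round 5: (1) [locked(z) & cold(k) & closed(b) -> open(b)]. Adds open(b).
Round 6: (9) [open(b) & cold(k) -> bird(b)]. Adds bird(b).
Closure: {bird(b), blue(k), closed(b), cold(k), green(k), large(z), locked(z), mammal(z), metal(b), open(b), penguin(k), ready(z), signed(b), stale(z), valid(k)} — 15 facts.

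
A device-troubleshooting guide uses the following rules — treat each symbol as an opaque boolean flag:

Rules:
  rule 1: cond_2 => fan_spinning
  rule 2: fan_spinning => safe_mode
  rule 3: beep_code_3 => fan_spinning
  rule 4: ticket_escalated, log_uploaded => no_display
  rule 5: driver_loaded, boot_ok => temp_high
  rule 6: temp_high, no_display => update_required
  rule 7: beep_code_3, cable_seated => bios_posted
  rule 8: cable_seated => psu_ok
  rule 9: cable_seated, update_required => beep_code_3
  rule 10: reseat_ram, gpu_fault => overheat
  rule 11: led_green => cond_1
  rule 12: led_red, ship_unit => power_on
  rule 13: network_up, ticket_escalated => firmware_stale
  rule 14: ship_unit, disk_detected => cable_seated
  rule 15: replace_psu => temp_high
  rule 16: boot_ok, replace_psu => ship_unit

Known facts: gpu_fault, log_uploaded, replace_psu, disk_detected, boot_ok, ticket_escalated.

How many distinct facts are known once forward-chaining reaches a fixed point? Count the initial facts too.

Round 1 — rule 4, rule 15, rule 16, derive no_display, temp_high, ship_unit.
Round 2 — rule 6, rule 14, derive update_required, cable_seated.
Round 3 — rule 8, rule 9, derive psu_ok, beep_code_3.
Round 4 — rule 3, rule 7, derive fan_spinning, bios_posted.
Round 5 — rule 2, derive safe_mode.
Closure: {beep_code_3, bios_posted, boot_ok, cable_seated, disk_detected, fan_spinning, gpu_fault, log_uploaded, no_display, psu_ok, replace_psu, safe_mode, ship_unit, temp_high, ticket_escalated, update_required} — 16 facts.

16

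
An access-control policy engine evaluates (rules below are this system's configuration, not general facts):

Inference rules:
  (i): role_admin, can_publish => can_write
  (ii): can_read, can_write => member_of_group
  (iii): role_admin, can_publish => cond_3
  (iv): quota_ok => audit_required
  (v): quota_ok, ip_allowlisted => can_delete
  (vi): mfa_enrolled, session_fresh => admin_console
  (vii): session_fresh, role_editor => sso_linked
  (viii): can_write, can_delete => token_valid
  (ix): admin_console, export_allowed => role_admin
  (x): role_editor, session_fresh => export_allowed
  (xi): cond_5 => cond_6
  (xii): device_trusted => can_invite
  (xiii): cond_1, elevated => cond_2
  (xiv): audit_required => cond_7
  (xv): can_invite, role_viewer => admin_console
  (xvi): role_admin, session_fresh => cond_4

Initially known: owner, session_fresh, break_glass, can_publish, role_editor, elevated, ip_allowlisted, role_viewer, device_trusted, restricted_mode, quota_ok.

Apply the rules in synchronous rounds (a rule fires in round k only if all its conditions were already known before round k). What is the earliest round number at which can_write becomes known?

Round 1: (iv) [quota_ok => audit_required]; (v) [quota_ok, ip_allowlisted => can_delete]; (vii) [session_fresh, role_editor => sso_linked]; (x) [role_editor, session_fresh => export_allowed]; (xii) [device_trusted => can_invite]. New: audit_required, can_delete, sso_linked, export_allowed, can_invite.
Round 2: (xiv) [audit_required => cond_7]; (xv) [can_invite, role_viewer => admin_console]. New: cond_7, admin_console.
Round 3: (ix) [admin_console, export_allowed => role_admin]. New: role_admin.
Round 4: (i) [role_admin, can_publish => can_write]; (iii) [role_admin, can_publish => cond_3]; (xvi) [role_admin, session_fresh => cond_4]. New: can_write, cond_3, cond_4.
can_write first appears in round 4.

4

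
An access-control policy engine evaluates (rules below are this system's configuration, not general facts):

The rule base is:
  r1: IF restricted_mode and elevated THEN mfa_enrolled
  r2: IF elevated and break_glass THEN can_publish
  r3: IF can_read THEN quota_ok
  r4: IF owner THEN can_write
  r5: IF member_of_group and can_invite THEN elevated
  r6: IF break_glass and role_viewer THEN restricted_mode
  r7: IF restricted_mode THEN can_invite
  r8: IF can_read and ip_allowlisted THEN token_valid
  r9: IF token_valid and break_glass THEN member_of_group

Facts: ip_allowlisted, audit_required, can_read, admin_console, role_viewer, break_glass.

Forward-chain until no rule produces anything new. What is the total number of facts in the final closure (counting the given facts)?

Round 1: r3 [IF can_read THEN quota_ok]; r6 [IF break_glass and role_viewer THEN restricted_mode]; r8 [IF can_read and ip_allowlisted THEN token_valid]. New: quota_ok, restricted_mode, token_valid.
Round 2: r7 [IF restricted_mode THEN can_invite]; r9 [IF token_valid and break_glass THEN member_of_group]. New: can_invite, member_of_group.
Round 3: r5 [IF member_of_group and can_invite THEN elevated]. New: elevated.
Round 4: r1 [IF restricted_mode and elevated THEN mfa_enrolled]; r2 [IF elevated and break_glass THEN can_publish]. New: mfa_enrolled, can_publish.
Closure: {admin_console, audit_required, break_glass, can_invite, can_publish, can_read, elevated, ip_allowlisted, member_of_group, mfa_enrolled, quota_ok, restricted_mode, role_viewer, token_valid} — 14 facts.

14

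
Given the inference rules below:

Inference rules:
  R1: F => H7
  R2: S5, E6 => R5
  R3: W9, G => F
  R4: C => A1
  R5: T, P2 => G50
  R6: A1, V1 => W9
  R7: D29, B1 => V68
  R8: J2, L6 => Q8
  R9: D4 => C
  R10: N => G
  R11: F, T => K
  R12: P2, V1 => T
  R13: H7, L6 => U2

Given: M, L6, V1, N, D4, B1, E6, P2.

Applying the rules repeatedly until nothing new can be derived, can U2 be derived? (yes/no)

yes

[1] R9 [D4 => C]; R10 [N => G]; R12 [P2, V1 => T]. ⇒ new: C, G, T.
[2] R4 [C => A1]; R5 [T, P2 => G50]. ⇒ new: A1, G50.
[3] R6 [A1, V1 => W9]. ⇒ new: W9.
[4] R3 [W9, G => F]. ⇒ new: F.
[5] R1 [F => H7]; R11 [F, T => K]. ⇒ new: H7, K.
[6] R13 [H7, L6 => U2]. ⇒ new: U2.
U2 appears in round 6, so it is derivable.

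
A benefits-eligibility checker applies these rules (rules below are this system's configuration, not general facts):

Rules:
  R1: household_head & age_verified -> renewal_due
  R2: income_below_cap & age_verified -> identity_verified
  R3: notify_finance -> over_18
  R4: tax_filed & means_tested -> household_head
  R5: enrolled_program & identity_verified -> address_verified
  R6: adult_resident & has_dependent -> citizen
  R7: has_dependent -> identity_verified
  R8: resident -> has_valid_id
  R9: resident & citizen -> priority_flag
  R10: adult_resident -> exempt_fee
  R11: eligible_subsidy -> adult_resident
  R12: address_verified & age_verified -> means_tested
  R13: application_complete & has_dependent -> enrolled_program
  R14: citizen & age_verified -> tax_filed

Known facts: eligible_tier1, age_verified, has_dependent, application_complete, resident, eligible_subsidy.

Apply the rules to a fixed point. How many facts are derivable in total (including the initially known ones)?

18

Round 1: R7 [has_dependent -> identity_verified]; R8 [resident -> has_valid_id]; R11 [eligible_subsidy -> adult_resident]; R13 [application_complete & has_dependent -> enrolled_program]. Adds identity_verified, has_valid_id, adult_resident, enrolled_program.
Round 2: R5 [enrolled_program & identity_verified -> address_verified]; R6 [adult_resident & has_dependent -> citizen]; R10 [adult_resident -> exempt_fee]. Adds address_verified, citizen, exempt_fee.
Round 3: R9 [resident & citizen -> priority_flag]; R12 [address_verified & age_verified -> means_tested]; R14 [citizen & age_verified -> tax_filed]. Adds priority_flag, means_tested, tax_filed.
Round 4: R4 [tax_filed & means_tested -> household_head]. Adds household_head.
Round 5: R1 [household_head & age_verified -> renewal_due]. Adds renewal_due.
Closure: {address_verified, adult_resident, age_verified, application_complete, citizen, eligible_subsidy, eligible_tier1, enrolled_program, exempt_fee, has_dependent, has_valid_id, household_head, identity_verified, means_tested, priority_flag, renewal_due, resident, tax_filed} — 18 facts.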